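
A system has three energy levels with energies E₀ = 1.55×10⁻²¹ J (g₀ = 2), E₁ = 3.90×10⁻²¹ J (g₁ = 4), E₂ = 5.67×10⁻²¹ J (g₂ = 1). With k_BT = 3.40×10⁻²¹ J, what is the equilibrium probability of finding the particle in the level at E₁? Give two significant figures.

Eᵢ/kT = 0.4559, 1.147, 1.668.
Z = Σ gᵢe^(−Eᵢ/kT) = 2·e^(−0.4559) + 4·e^(−1.147) + 1·e^(−1.668) = 1.268 + 1.270 + 0.1886 = 2.727.
P₁ = g₁ e^(−E₁/kT) / Z = 1.270/2.727 = 0.47.

0.47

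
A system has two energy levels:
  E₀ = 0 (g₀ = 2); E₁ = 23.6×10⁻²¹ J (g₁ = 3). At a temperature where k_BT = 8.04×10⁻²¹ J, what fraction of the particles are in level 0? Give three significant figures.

Eᵢ/kT = 0, 2.9353.
Z = Σ gᵢe^(−Eᵢ/kT) = 2·e^(−0) + 3·e^(−2.9353) = 2.0000 + 0.15934 = 2.1593.
P₀ = g₀ e^(−E₀/kT) / Z = 2.0000/2.1593 = 0.926.

0.926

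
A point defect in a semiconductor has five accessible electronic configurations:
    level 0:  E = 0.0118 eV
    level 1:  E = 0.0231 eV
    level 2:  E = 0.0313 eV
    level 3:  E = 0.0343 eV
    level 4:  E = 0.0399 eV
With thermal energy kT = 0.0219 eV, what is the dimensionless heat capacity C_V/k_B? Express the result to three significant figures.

Eᵢ/kT = 0.53881, 1.0548, 1.4292, 1.5662, 1.8219.
Z = Σ e^(−Eᵢ/kT) = e^(−0.53881) + e^(−1.0548) + e^(−1.4292) + e^(−1.5662) + e^(−1.8219) = 0.58344 + 0.34826 + 0.23950 + 0.20884 + 0.16172 = 1.5418.
⟨E⟩ = 0.023376 eV, ⟨E²⟩ = 0.00065175 eV².
C_V/k_B = (⟨E²⟩ − ⟨E⟩²)/(kT)² = (0.00065175 − 0.00054644)/0.00047961 = 0.220.

0.220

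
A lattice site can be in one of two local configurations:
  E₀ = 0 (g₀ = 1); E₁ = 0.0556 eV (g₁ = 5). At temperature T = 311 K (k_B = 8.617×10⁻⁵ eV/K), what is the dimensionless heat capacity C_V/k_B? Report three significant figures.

k_BT = 8.617×10⁻⁵ × 311 K = 0.026799 eV.
Eᵢ/kT = 0, 2.0747.
Z = Σ gᵢe^(−Eᵢ/kT) = 1·e^(−0) + 5·e^(−2.0747) = 1.0000 + 0.62797 = 1.6280.
⟨E⟩ = 0.021447 eV, ⟨E²⟩ = 0.0011924 eV².
C_V/k_B = (⟨E²⟩ − ⟨E⟩²)/(kT)² = (0.0011924 − 0.00045997)/0.00071819 = 1.02.

1.02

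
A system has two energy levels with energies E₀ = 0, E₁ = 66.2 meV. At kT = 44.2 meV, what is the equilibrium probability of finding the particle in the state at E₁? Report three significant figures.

0.183

Eᵢ/kT = 0, 1.4977.
Z = Σ e^(−Eᵢ/kT) = e^(−0) + e^(−1.4977) = 1.0000 + 0.22364 = 1.2236.
P₁ = e^(−E₁/kT) / Z = 0.22364/1.2236 = 0.183.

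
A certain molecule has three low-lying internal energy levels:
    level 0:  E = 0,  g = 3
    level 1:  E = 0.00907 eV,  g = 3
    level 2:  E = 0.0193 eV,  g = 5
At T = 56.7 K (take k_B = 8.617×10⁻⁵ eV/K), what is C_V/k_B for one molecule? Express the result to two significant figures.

0.75

k_BT = 8.617×10⁻⁵ × 56.7 K = 0.004886 eV.
Eᵢ/kT = 0, 1.856, 3.950.
Z = Σ gᵢe^(−Eᵢ/kT) = 3·e^(−0) + 3·e^(−1.856) + 5·e^(−3.950) = 3.000 + 0.4689 + 0.09627 = 3.565.
⟨E⟩ = 0.001714 eV, ⟨E²⟩ = 0.00002088 eV².
C_V/k_B = (⟨E²⟩ − ⟨E⟩²)/(kT)² = (0.00002088 − 0.000002938)/0.00002387 = 0.75.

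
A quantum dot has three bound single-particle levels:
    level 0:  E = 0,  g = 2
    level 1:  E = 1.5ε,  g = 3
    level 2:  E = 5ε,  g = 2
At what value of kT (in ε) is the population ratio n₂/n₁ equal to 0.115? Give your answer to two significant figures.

2.0 ε

n₂/n₁ = (g₂/g₁) exp[−(E₂−E₁)/kT] = 0.115.
⇒ (E₂−E₁)/kT = ln((2/3)/0.115) = ln(5.797) = 1.757.
kT = 3.5ε / 1.757 = 2.0 ε.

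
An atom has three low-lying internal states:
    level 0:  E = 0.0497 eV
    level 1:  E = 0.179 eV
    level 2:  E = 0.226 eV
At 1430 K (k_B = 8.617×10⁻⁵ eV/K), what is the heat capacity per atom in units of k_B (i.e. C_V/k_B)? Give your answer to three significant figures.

k_BT = 8.617×10⁻⁵ × 1430 K = 0.12322 eV.
Eᵢ/kT = 0.40334, 1.4527, 1.8341.
Z = Σ e^(−Eᵢ/kT) = e^(−0.40334) + e^(−1.4527) + e^(−1.8341) = 0.66808 + 0.23394 + 0.15976 = 1.0618.
⟨E⟩ = 0.10471 eV, ⟨E²⟩ = 0.016299 eV².
C_V/k_B = (⟨E²⟩ − ⟨E⟩²)/(kT)² = (0.016299 − 0.010964)/0.015183 = 0.351.

0.351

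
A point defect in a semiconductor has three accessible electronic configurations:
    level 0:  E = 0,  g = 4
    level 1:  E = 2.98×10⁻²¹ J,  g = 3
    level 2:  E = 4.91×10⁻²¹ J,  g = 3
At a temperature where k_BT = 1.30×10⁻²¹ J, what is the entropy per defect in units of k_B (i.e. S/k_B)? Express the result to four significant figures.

1.693

Eᵢ/kT = 0, 2.29231, 3.77692.
Z = Σ gᵢe^(−Eᵢ/kT) = 4·e^(−0) + 3·e^(−2.29231) + 3·e^(−3.77692) = 4.00000 + 0.303098 + 0.0686793 = 4.37178.
⟨E⟩ = Σ EᵢPᵢ = 0.283740 ×10⁻²¹ J.
S/k_B = ln Z + ⟨E⟩/kT = ln(4.37178) + 0.283740/1.30 = 1.47517 + 0.218262 = 1.693.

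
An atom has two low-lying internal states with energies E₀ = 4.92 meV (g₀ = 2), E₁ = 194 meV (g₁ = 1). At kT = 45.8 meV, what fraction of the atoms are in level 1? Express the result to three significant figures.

0.00799

Eᵢ/kT = 0.10742, 4.2358.
Z = Σ gᵢe^(−Eᵢ/kT) = 2·e^(−0.10742) + 1·e^(−4.2358) = 1.7963 + 0.014468 = 1.8108.
P₁ = g₁ e^(−E₁/kT) / Z = 0.014468/1.8108 = 0.00799.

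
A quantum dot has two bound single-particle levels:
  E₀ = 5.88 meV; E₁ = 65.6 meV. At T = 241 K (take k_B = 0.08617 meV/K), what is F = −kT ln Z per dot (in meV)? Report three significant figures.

k_BT = 0.08617 × 241 K = 20.767 meV.
Eᵢ/kT = 0.28314, 3.1589.
Z = Σ e^(−Eᵢ/kT) = e^(−0.28314) + e^(−3.1589) = 0.75341 + 0.042472 = 0.79588.
F = −kT ln Z = −20.767 × ln(0.79588) = −20.767 × -0.22831 = 4.74 meV.

4.74 meV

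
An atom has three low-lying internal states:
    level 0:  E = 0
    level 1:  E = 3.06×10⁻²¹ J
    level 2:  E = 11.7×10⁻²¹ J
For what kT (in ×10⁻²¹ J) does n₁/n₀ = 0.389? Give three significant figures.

n₁/n₀ = exp[−(E₁−E₀)/kT] = 0.389.
⇒ (E₁−E₀)/kT = ln(1/0.389) = ln(2.5707) = 0.94418.
kT = 3.06 ×10⁻²¹ J / 0.94418 = 3.24 ×10⁻²¹ J.

3.24 ×10⁻²¹ J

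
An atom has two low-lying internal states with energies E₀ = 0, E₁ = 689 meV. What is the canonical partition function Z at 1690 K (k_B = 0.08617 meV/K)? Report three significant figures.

Z = 1.01

k_BT = 0.08617 × 1690 K = 145.63 meV.
Eᵢ/kT = 0, 4.7312.
Z = Σ e^(−Eᵢ/kT) = e^(−0) + e^(−4.7312) = 1.0000 + 0.0088159 = 1.0088.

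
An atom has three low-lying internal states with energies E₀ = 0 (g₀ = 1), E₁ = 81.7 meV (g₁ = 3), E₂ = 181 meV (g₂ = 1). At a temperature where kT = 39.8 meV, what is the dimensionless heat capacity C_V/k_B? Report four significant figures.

0.9586

Eᵢ/kT = 0, 2.05276, 4.54774.
Z = Σ gᵢe^(−Eᵢ/kT) = 1·e^(−0) + 3·e^(−2.05276) + 1·e^(−4.54774) = 1.00000 + 0.385140 + 0.0105911 = 1.39573.
⟨E⟩ = 23.9179 meV, ⟨E²⟩ = 2090.48 meV².
C_V/k_B = (⟨E²⟩ − ⟨E⟩²)/(kT)² = (2090.48 − 572.066)/1584.04 = 0.9586.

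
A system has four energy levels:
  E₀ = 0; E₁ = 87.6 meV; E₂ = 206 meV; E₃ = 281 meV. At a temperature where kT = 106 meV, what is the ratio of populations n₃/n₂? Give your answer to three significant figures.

n₃/n₂ = exp[−(E₃−E₂)/kT] = exp(−(75 meV)/(106 meV)) = exp(-0.70755) = 0.493.

0.493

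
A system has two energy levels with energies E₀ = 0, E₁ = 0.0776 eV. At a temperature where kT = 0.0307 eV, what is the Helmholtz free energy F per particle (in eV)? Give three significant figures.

Eᵢ/kT = 0, 2.5277.
Z = Σ e^(−Eᵢ/kT) = e^(−0) + e^(−2.5277) = 1.0000 + 0.079842 = 1.0798.
F = −kT ln Z = −0.0307 × ln(1.0798) = −0.0307 × 0.076776 = -0.00236 eV.

-0.00236 eV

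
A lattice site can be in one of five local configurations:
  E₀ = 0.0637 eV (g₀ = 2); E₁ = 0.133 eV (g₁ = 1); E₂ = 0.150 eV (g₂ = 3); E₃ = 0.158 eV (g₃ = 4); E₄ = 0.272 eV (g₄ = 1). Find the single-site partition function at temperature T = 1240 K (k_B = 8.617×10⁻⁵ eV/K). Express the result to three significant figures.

Z = 3.12

k_BT = 8.617×10⁻⁵ × 1240 K = 0.10685 eV.
Eᵢ/kT = 0.59616, 1.2447, 1.4038, 1.4787, 2.5456.
Z = Σ gᵢe^(−Eᵢ/kT) = 2·e^(−0.59616) + 1·e^(−1.2447) + 3·e^(−1.4038) + 4·e^(−1.4787) + 1·e^(−2.5456) = 1.1018 + 0.28803 + 0.73699 + 0.91174 + 0.078426 = 3.1170.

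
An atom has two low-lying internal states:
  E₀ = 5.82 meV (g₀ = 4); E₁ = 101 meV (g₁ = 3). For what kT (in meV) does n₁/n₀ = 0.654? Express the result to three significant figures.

n₁/n₀ = (g₁/g₀) exp[−(E₁−E₀)/kT] = 0.654.
⇒ (E₁−E₀)/kT = ln((3/4)/0.654) = ln(1.1468) = 0.13698.
kT = 95.18 meV / 0.13698 = 695 meV.

695 meV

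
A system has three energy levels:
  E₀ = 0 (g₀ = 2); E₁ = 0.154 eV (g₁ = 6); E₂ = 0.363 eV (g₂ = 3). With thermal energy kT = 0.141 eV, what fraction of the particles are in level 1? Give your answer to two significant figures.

Eᵢ/kT = 0, 1.092, 2.574.
Z = Σ gᵢe^(−Eᵢ/kT) = 2·e^(−0) + 6·e^(−1.092) + 3·e^(−2.574) = 2.000 + 2.013 + 0.2287 = 4.242.
P₁ = g₁ e^(−E₁/kT) / Z = 2.013/4.242 = 0.47.

0.47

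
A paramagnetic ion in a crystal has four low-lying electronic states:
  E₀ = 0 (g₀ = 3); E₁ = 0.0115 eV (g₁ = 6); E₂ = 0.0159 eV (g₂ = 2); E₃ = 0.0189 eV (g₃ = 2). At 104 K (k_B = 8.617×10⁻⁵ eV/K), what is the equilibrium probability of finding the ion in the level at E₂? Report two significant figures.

k_BT = 8.617×10⁻⁵ × 104 K = 0.008962 eV.
Eᵢ/kT = 0, 1.283, 1.774, 2.109.
Z = Σ gᵢe^(−Eᵢ/kT) = 3·e^(−0) + 6·e^(−1.283) + 2·e^(−1.774) + 2·e^(−2.109) = 3.000 + 1.663 + 0.3393 + 0.2427 = 5.245.
P₂ = g₂ e^(−E₂/kT) / Z = 0.3393/5.245 = 0.065.

0.065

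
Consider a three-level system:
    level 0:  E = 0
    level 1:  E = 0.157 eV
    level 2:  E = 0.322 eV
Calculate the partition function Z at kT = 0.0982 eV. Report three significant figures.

Z = 1.24

Eᵢ/kT = 0, 1.5988, 3.2790.
Z = Σ e^(−Eᵢ/kT) = e^(−0) + e^(−1.5988) + e^(−3.2790) = 1.0000 + 0.20214 + 0.037666 = 1.2398.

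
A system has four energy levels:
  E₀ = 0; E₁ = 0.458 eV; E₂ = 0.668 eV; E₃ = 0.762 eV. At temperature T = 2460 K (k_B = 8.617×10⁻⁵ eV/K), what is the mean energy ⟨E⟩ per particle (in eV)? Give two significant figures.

k_BT = 8.617×10⁻⁵ × 2460 K = 0.2120 eV.
Eᵢ/kT = 0, 2.160, 3.151, 3.594.
Z = Σ e^(−Eᵢ/kT) = e^(−0) + e^(−2.160) + e^(−3.151) + e^(−3.594) = 1.000 + 0.1153 + 0.04281 + 0.02749 = 1.186.
⟨E⟩ = Σ Eᵢ e^(−Eᵢ/kT) / Z = (0·1.000 + 0.458·0.1153 + 0.668·0.04281 + 0.762·0.02749) / 1.186 = 0.086 eV.

0.086 eV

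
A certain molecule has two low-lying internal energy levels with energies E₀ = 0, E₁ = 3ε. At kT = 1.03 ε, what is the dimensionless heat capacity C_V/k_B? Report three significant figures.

Eᵢ/kT = 0, 2.9126.
Z = Σ e^(−Eᵢ/kT) = e^(−0) + e^(−2.9126) = 1.0000 + 0.054334 = 1.0543.
⟨E⟩ = 0.15461 ε, ⟨E²⟩ = 0.46382 ε².
C_V/k_B = (⟨E²⟩ − ⟨E⟩²)/(kT)² = (0.46382 − 0.023904)/1.0609 = 0.415.

0.415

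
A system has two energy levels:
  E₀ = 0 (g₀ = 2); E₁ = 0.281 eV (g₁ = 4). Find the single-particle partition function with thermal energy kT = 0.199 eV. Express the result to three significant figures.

Z = 2.97

Eᵢ/kT = 0, 1.4121.
Z = Σ gᵢe^(−Eᵢ/kT) = 2·e^(−0) + 4·e^(−1.4121) = 2.0000 + 0.97452 = 2.9745.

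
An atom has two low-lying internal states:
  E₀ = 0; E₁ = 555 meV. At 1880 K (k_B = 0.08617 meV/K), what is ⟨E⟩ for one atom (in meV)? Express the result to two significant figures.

17 meV

k_BT = 0.08617 × 1880 K = 162.0 meV.
Eᵢ/kT = 0, 3.426.
Z = Σ e^(−Eᵢ/kT) = e^(−0) + e^(−3.426) = 1.000 + 0.03252 = 1.033.
⟨E⟩ = Σ Eᵢ e^(−Eᵢ/kT) / Z = (0·1.000 + 555·0.03252) / 1.033 = 17 meV.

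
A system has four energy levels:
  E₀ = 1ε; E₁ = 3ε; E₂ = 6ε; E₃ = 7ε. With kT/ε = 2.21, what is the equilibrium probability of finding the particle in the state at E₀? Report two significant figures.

Eᵢ/kT = 0.4525, 1.357, 2.715, 3.167.
Z = Σ e^(−Eᵢ/kT) = e^(−0.4525) + e^(−1.357) + e^(−2.715) + e^(−3.167) = 0.6360 + 0.2574 + 0.06620 + 0.04213 = 1.002.
P₀ = e^(−E₀/kT) / Z = 0.6360/1.002 = 0.63.

0.63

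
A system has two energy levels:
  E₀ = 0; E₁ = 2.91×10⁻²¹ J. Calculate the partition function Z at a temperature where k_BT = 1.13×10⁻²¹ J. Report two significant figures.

Z = 1.1

Eᵢ/kT = 0, 2.575.
Z = Σ e^(−Eᵢ/kT) = e^(−0) + e^(−2.575) = 1.000 + 0.07615 = 1.076.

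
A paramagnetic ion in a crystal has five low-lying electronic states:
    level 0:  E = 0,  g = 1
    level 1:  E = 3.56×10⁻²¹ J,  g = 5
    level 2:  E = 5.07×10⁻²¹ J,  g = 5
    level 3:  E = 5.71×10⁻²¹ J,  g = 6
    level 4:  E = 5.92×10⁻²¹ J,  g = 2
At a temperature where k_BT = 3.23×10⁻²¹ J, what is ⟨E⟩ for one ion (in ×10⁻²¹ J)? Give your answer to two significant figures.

3.8 ×10⁻²¹ J

Eᵢ/kT = 0, 1.102, 1.570, 1.768, 1.833.
Z = Σ gᵢe^(−Eᵢ/kT) = 1·e^(−0) + 5·e^(−1.102) + 5·e^(−1.570) + 6·e^(−1.768) + 2·e^(−1.833) = 1.000 + 1.661 + 1.040 + 1.024 + 0.3199 = 5.045.
⟨E⟩ = Σ Eᵢ gᵢe^(−Eᵢ/kT) / Z = (0·1.000 + 3.56·1.661 + 5.07·1.040 + 5.71·1.024 + 5.92·0.3199) / 5.045 = 3.8 ×10⁻²¹ J.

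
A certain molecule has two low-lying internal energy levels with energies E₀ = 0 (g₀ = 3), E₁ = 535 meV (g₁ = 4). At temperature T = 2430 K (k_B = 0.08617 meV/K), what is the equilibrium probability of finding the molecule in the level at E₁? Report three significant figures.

k_BT = 0.08617 × 2430 K = 209.39 meV.
Eᵢ/kT = 0, 2.5550.
Z = Σ gᵢe^(−Eᵢ/kT) = 3·e^(−0) + 4·e^(−2.5550) = 3.0000 + 0.31077 = 3.3108.
P₁ = g₁ e^(−E₁/kT) / Z = 0.31077/3.3108 = 0.0939.

0.0939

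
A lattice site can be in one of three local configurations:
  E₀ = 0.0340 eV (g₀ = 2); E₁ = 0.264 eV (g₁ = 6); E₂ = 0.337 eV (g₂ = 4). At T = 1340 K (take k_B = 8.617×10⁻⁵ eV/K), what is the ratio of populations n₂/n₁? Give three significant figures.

k_BT = 8.617×10⁻⁵ × 1340 K = 0.11547 eV.
n₂/n₁ = (g₂/g₁) exp[−(E₂−E₁)/kT] = (4/6) × exp(−(0.073 eV)/(0.11547 eV)) = (4/6) × exp(-0.63220) = 0.354.

0.354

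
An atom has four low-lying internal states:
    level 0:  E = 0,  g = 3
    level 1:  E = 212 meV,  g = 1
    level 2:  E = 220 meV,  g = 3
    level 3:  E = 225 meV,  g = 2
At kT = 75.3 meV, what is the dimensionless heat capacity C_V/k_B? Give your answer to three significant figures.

0.748

Eᵢ/kT = 0, 2.8154, 2.9216, 2.9880.
Z = Σ gᵢe^(−Eᵢ/kT) = 3·e^(−0) + 1·e^(−2.8154) + 3·e^(−2.9216) + 2·e^(−2.9880) = 3.0000 + 0.059881 + 0.16154 + 0.10078 = 3.3222.
⟨E⟩ = 21.344 meV, ⟨E²⟩ = 4699.2 meV².
C_V/k_B = (⟨E²⟩ − ⟨E⟩²)/(kT)² = (4699.2 − 455.57)/5670.1 = 0.748.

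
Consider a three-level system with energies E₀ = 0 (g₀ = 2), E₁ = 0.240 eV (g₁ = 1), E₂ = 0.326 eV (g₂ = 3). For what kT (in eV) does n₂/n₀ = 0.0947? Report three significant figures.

n₂/n₀ = (g₂/g₀) exp[−(E₂−E₀)/kT] = 0.0947.
⇒ (E₂−E₀)/kT = ln((3/2)/0.0947) = ln(15.839) = 2.7625.
kT = 0.326 eV / 2.7625 = 0.118 eV.

0.118 eV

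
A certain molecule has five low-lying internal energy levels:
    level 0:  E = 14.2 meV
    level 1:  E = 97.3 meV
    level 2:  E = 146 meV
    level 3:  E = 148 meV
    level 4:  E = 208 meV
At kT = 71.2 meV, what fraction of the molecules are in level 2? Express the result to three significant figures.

Eᵢ/kT = 0.19944, 1.3666, 2.0506, 2.0787, 2.9213.
Z = Σ e^(−Eᵢ/kT) = e^(−0.19944) + e^(−1.3666) + e^(−2.0506) + e^(−2.0787) + e^(−2.9213) = 0.81919 + 0.25497 + 0.12866 + 0.12509 + 0.053864 = 1.3818.
P₂ = e^(−E₂/kT) / Z = 0.12866/1.3818 = 0.0931.

0.0931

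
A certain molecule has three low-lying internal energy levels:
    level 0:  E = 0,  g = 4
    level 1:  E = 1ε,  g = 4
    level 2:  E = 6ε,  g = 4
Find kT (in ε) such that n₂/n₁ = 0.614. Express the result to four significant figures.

n₂/n₁ = (g₂/g₁) exp[−(E₂−E₁)/kT] = 0.614.
⇒ (E₂−E₁)/kT = ln((4/4)/0.614) = ln(1.62866) = 0.487758.
kT = 5ε / 0.487758 = 10.25 ε.

10.25 ε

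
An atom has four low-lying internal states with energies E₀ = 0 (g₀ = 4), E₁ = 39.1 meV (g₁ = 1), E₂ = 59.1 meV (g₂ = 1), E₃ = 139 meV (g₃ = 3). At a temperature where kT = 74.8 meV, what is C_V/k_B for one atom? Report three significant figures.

Eᵢ/kT = 0, 0.52273, 0.79011, 1.8583.
Z = Σ gᵢe^(−Eᵢ/kT) = 4·e^(−0) + 1·e^(−0.52273) + 1·e^(−0.79011) + 3·e^(−1.8583) = 4.0000 + 0.59290 + 0.45379 + 0.46781 = 5.5145.
⟨E⟩ = 20.859 meV, ⟨E²⟩ = 2090.8 meV².
C_V/k_B = (⟨E²⟩ − ⟨E⟩²)/(kT)² = (2090.8 − 435.10)/5595.0 = 0.296.

0.296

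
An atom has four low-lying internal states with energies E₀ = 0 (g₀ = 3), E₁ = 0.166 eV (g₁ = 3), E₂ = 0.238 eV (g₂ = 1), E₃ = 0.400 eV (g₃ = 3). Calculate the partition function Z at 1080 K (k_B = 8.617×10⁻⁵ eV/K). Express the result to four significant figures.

k_BT = 8.617×10⁻⁵ × 1080 K = 0.0930636 eV.
Eᵢ/kT = 0, 1.78373, 2.55739, 4.29814.
Z = Σ gᵢe^(−Eᵢ/kT) = 3·e^(−0) + 3·e^(−1.78373) + 1·e^(−2.55739) + 3·e^(−4.29814) = 3.00000 + 0.504031 + 0.0775068 + 0.0407815 = 3.62232.

Z = 3.622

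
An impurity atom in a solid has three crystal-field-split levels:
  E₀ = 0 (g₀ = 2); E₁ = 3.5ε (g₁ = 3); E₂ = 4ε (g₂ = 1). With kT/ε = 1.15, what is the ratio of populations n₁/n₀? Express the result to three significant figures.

n₁/n₀ = (g₁/g₀) exp[−(E₁−E₀)/kT] = (3/2) × exp(−(3.5ε)/(1.15ε)) = (3/2) × exp(-3.0435) = 0.0715.

0.0715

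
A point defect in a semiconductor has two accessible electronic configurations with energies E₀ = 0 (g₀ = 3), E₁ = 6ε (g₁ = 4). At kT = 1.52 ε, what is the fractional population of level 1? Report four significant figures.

Eᵢ/kT = 0, 3.94737.
Z = Σ gᵢe^(−Eᵢ/kT) = 3·e^(−0) + 4·e^(−3.94737) = 3.00000 + 0.0772216 = 3.07722.
P₁ = g₁ e^(−E₁/kT) / Z = 0.0772216/3.07722 = 0.02509.

0.02509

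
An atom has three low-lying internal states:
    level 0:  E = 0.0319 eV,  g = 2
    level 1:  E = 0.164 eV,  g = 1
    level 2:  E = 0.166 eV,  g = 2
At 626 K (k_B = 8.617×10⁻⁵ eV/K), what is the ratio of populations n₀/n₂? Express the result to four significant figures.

k_BT = 8.617×10⁻⁵ × 626 K = 0.0539424 eV.
n₀/n₂ = (g₀/g₂) exp[−(E₀−E₂)/kT] = (2/2) × exp(−(-0.1341 eV)/(0.0539424 eV)) = (2/2) × exp(2.48599) = 12.01.

12.01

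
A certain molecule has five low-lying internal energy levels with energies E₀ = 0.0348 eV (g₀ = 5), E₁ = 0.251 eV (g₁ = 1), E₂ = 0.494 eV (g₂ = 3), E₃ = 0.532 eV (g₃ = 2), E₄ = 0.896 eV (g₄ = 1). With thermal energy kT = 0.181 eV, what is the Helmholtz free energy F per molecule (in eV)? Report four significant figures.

-0.2795 eV

Eᵢ/kT = 0.192265, 1.38674, 2.72928, 2.93923, 4.95028.
Z = Σ gᵢe^(−Eᵢ/kT) = 5·e^(−0.192265) + 1·e^(−1.38674) + 3·e^(−2.72928) + 2·e^(−2.93923) + 1·e^(−4.95028) = 4.12544 + 0.249889 + 0.195799 + 0.105813 + 0.00708143 = 4.68402.
F = −kT ln Z = −0.181 × ln(4.68402) = −0.181 × 1.54416 = -0.2795 eV.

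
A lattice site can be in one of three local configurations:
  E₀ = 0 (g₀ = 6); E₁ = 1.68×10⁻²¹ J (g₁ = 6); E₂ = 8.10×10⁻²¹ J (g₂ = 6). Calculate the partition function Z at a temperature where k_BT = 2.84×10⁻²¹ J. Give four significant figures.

Z = 9.667

Eᵢ/kT = 0, 0.591549, 2.85211.
Z = Σ gᵢe^(−Eᵢ/kT) = 6·e^(−0) + 6·e^(−0.591549) + 6·e^(−2.85211) = 6.00000 + 3.32082 + 0.346334 = 9.66715.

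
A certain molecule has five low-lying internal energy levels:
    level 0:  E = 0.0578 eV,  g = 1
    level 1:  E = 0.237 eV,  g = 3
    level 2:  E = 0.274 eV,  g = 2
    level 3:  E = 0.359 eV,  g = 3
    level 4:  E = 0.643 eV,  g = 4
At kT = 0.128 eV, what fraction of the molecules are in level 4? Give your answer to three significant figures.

Eᵢ/kT = 0.45156, 1.8516, 2.1406, 2.8047, 5.0234.
Z = Σ gᵢe^(−Eᵢ/kT) = 1·e^(−0.45156) + 3·e^(−1.8516) + 2·e^(−2.1406) + 3·e^(−2.8047) + 4·e^(−5.0234) = 0.63663 + 0.47096 + 0.23517 + 0.18157 + 0.026328 = 1.5507.
P₄ = g₄ e^(−E₄/kT) / Z = 0.026328/1.5507 = 0.0170.

0.0170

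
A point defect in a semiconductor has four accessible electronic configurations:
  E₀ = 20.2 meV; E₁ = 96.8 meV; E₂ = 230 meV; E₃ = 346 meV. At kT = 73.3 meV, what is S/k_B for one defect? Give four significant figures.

Eᵢ/kT = 0.275580, 1.32060, 3.13779, 4.72033.
Z = Σ e^(−Eᵢ/kT) = e^(−0.275580) + e^(−1.32060) + e^(−3.13779) + e^(−4.72033) = 0.759132 + 0.266975 + 0.0433786 + 0.00891224 = 1.07840.
⟨E⟩ = Σ EᵢPᵢ = 50.2952 meV.
S/k_B = ln Z + ⟨E⟩/kT = ln(1.07840) + 50.2952/73.3 = 0.0754785 + 0.686156 = 0.7616.

0.7616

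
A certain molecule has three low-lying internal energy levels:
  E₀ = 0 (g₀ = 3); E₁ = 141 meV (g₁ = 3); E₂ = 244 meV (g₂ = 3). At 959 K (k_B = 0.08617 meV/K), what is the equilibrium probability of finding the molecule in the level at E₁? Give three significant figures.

k_BT = 0.08617 × 959 K = 82.637 meV.
Eᵢ/kT = 0, 1.7063, 2.9527.
Z = Σ gᵢe^(−Eᵢ/kT) = 3·e^(−0) + 3·e^(−1.7063) + 3·e^(−2.9527) = 3.0000 + 0.54461 + 0.15660 = 3.7012.
P₁ = g₁ e^(−E₁/kT) / Z = 0.54461/3.7012 = 0.147.

0.147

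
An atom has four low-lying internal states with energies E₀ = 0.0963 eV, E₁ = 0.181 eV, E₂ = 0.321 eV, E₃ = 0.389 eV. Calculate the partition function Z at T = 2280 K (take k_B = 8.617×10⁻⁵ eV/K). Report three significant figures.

Z = 1.34

k_BT = 8.617×10⁻⁵ × 2280 K = 0.19647 eV.
Eᵢ/kT = 0.49015, 0.92126, 1.6338, 1.9799.
Z = Σ e^(−Eᵢ/kT) = e^(−0.49015) + e^(−0.92126) + e^(−1.6338) + e^(−1.9799) = 0.61253 + 0.39802 + 0.19519 + 0.13808 = 1.3438.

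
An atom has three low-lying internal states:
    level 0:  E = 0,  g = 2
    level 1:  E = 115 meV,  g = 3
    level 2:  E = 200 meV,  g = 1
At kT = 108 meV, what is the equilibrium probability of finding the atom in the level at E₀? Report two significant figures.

0.63

Eᵢ/kT = 0, 1.065, 1.852.
Z = Σ gᵢe^(−Eᵢ/kT) = 2·e^(−0) + 3·e^(−1.065) + 1·e^(−1.852) = 2.000 + 1.034 + 0.1569 = 3.191.
P₀ = g₀ e^(−E₀/kT) / Z = 2.000/3.191 = 0.63.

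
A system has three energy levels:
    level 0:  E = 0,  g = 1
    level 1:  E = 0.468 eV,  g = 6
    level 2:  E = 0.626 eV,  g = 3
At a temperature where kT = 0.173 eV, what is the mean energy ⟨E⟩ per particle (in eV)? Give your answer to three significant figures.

0.161 eV

Eᵢ/kT = 0, 2.7052, 3.6185.
Z = Σ gᵢe^(−Eᵢ/kT) = 1·e^(−0) + 6·e^(−2.7052) + 3·e^(−3.6185) = 1.0000 + 0.40114 + 0.080469 = 1.4816.
⟨E⟩ = Σ Eᵢ gᵢe^(−Eᵢ/kT) / Z = (0·1.0000 + 0.468·0.40114 + 0.626·0.080469) / 1.4816 = 0.161 eV.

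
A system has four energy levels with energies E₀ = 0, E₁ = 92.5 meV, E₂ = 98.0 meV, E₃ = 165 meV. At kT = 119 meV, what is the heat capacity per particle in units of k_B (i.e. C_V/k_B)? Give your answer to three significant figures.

0.246

Eᵢ/kT = 0, 0.77731, 0.82353, 1.3866.
Z = Σ e^(−Eᵢ/kT) = e^(−0) + e^(−0.77731) + e^(−0.82353) + e^(−1.3866) = 1.0000 + 0.45964 + 0.43888 + 0.24992 = 2.1484.
⟨E⟩ = 59.004 meV, ⟨E²⟩ = 6959.5 meV².
C_V/k_B = (⟨E²⟩ − ⟨E⟩²)/(kT)² = (6959.5 − 3481.5)/14161 = 0.246.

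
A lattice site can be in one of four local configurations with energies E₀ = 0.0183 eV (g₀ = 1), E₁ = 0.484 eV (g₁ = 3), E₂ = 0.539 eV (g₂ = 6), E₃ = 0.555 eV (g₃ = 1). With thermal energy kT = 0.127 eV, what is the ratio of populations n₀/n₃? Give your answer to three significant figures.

68.4

n₀/n₃ = (g₀/g₃) exp[−(E₀−E₃)/kT] = (1/1) × exp(−(-0.5367 eV)/(0.127 eV)) = (1/1) × exp(4.2260) = 68.4.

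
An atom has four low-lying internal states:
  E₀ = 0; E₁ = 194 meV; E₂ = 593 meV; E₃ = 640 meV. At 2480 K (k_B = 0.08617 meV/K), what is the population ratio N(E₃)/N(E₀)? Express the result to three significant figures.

k_BT = 0.08617 × 2480 K = 213.70 meV.
n₃/n₀ = exp[−(E₃−E₀)/kT] = exp(−(640 meV)/(213.70 meV)) = exp(-2.9949) = 0.0500.

0.0500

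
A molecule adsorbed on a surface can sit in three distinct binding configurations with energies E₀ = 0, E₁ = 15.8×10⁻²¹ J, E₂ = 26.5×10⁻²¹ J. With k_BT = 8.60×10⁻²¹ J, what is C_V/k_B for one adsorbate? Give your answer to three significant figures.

0.678

Eᵢ/kT = 0, 1.8372, 3.0814.
Z = Σ e^(−Eᵢ/kT) = e^(−0) + e^(−1.8372) + e^(−3.0814) = 1.0000 + 0.15926 + 0.045895 = 1.2052.
⟨E⟩ = 3.0970, ⟨E²⟩ = 59.731.
C_V/k_B = (⟨E²⟩ − ⟨E⟩²)/(kT)² = (59.731 − 9.5914)/73.960 = 0.678.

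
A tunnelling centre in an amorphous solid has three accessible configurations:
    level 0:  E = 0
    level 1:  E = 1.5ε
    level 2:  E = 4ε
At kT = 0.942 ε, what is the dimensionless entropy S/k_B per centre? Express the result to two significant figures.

0.51

Eᵢ/kT = 0, 1.592, 4.246.
Z = Σ e^(−Eᵢ/kT) = e^(−0) + e^(−1.592) + e^(−4.246) = 1.000 + 0.2035 + 0.01432 = 1.218.
⟨E⟩ = Σ EᵢPᵢ = 0.2976 ε.
S/k_B = ln Z + ⟨E⟩/kT = ln(1.218) + 0.2976/0.942 = 0.1972 + 0.3159 = 0.51.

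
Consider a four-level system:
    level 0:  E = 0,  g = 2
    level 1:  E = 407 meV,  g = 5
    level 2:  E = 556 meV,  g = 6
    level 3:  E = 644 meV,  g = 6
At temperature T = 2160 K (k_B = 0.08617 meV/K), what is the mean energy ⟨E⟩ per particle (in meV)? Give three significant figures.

170 meV

k_BT = 0.08617 × 2160 K = 186.13 meV.
Eᵢ/kT = 0, 2.1866, 2.9872, 3.4599.
Z = Σ gᵢe^(−Eᵢ/kT) = 2·e^(−0) + 5·e^(−2.1866) + 6·e^(−2.9872) + 6·e^(−3.4599) = 2.0000 + 0.56149 + 0.30257 + 0.18860 = 3.0527.
⟨E⟩ = Σ Eᵢ gᵢe^(−Eᵢ/kT) / Z = (0·2.0000 + 407·0.56149 + 556·0.30257 + 644·0.18860) / 3.0527 = 170 meV.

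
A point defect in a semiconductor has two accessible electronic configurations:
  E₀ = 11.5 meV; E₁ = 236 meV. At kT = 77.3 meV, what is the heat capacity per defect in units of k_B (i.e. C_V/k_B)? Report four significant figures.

Eᵢ/kT = 0.148771, 3.05304.
Z = Σ e^(−Eᵢ/kT) = e^(−0.148771) + e^(−3.05304) = 0.861766 + 0.0472152 = 0.908981.
⟨E⟩ = 23.1612 meV, ⟨E²⟩ = 3018.40 meV².
C_V/k_B = (⟨E²⟩ − ⟨E⟩²)/(kT)² = (3018.40 − 536.441)/5975.29 = 0.4154.

0.4154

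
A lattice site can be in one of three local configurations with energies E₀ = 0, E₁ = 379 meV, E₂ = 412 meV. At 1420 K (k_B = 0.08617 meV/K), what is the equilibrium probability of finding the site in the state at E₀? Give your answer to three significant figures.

k_BT = 0.08617 × 1420 K = 122.36 meV.
Eᵢ/kT = 0, 3.0974, 3.3671.
Z = Σ e^(−Eᵢ/kT) = e^(−0) + e^(−3.0974) + e^(−3.3671) = 1.0000 + 0.045166 + 0.034490 = 1.0797.
P₀ = e^(−E₀/kT) / Z = 1.0000/1.0797 = 0.926.

0.926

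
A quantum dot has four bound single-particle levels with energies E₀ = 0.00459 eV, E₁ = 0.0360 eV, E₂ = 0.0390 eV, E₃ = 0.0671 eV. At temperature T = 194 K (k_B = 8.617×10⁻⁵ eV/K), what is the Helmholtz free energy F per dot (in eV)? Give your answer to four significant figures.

k_BT = 8.617×10⁻⁵ × 194 K = 0.0167170 eV.
Eᵢ/kT = 0.274571, 2.15350, 2.33295, 4.01388.
Z = Σ e^(−Eᵢ/kT) = e^(−0.274571) + e^(−2.15350) + e^(−2.33295) + e^(−4.01388) = 0.759898 + 0.116077 + 0.0970091 + 0.0180632 = 0.991047.
F = −kT ln Z = −0.0167170 × ln(0.991047) = −0.0167170 × -0.00899332 = 0.0001503 eV.

0.0001503 eV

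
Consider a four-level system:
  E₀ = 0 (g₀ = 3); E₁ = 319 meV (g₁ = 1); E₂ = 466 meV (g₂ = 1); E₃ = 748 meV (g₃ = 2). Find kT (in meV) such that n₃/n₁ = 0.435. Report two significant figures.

280 meV

n₃/n₁ = (g₃/g₁) exp[−(E₃−E₁)/kT] = 0.435.
⇒ (E₃−E₁)/kT = ln((2/1)/0.435) = ln(4.598) = 1.526.
kT = 429 meV / 1.526 = 280 meV.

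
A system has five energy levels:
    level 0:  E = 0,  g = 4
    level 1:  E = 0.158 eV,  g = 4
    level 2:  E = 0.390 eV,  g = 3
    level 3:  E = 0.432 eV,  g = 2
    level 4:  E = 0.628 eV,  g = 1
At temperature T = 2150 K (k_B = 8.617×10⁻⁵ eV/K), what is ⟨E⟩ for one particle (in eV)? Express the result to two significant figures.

k_BT = 8.617×10⁻⁵ × 2150 K = 0.1853 eV.
Eᵢ/kT = 0, 0.8527, 2.105, 2.331, 3.389.
Z = Σ gᵢe^(−Eᵢ/kT) = 4·e^(−0) + 4·e^(−0.8527) + 3·e^(−2.105) + 2·e^(−2.331) + 1·e^(−3.389) = 4.000 + 1.705 + 0.3655 + 0.1944 + 0.03374 = 6.299.
⟨E⟩ = Σ Eᵢ gᵢe^(−Eᵢ/kT) / Z = (0·4.000 + 0.158·1.705 + 0.390·0.3655 + 0.432·0.1944 + 0.628·0.03374) / 6.299 = 0.082 eV.

0.082 eV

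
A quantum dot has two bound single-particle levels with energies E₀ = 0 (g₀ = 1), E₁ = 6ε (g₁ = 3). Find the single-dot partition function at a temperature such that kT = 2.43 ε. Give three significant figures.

Z = 1.25

Eᵢ/kT = 0, 2.4691.
Z = Σ gᵢe^(−Eᵢ/kT) = 1·e^(−0) + 3·e^(−2.4691) = 1.0000 + 0.25398 = 1.2540.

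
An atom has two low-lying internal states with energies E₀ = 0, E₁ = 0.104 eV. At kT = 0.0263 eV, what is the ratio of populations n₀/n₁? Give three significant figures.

52.2

n₀/n₁ = exp[−(E₀−E₁)/kT] = exp(−(-0.104 eV)/(0.0263 eV)) = exp(3.9544) = 52.2.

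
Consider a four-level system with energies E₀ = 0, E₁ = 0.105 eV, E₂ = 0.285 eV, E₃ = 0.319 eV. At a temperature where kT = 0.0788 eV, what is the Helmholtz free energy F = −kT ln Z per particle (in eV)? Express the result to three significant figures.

-0.0212 eV

Eᵢ/kT = 0, 1.3325, 3.6168, 4.0482.
Z = Σ e^(−Eᵢ/kT) = e^(−0) + e^(−1.3325) + e^(−3.6168) + e^(−4.0482) = 1.0000 + 0.26382 + 0.026869 + 0.017454 = 1.3081.
F = −kT ln Z = −0.0788 × ln(1.3081) = −0.0788 × 0.26858 = -0.0212 eV.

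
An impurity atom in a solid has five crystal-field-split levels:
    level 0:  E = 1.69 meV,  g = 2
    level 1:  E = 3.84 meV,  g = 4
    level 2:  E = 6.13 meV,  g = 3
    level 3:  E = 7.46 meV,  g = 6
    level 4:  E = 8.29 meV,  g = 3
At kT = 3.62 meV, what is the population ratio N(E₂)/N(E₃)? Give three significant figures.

n₂/n₃ = (g₂/g₃) exp[−(E₂−E₃)/kT] = (3/6) × exp(−(-1.33 meV)/(3.62 meV)) = (3/6) × exp(0.36740) = 0.722.

0.722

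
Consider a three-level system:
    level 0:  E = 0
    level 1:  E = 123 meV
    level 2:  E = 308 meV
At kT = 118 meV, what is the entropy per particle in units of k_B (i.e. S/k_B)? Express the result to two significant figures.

Eᵢ/kT = 0, 1.042, 2.610.
Z = Σ e^(−Eᵢ/kT) = e^(−0) + e^(−1.042) + e^(−2.610) = 1.000 + 0.3527 + 0.07353 = 1.426.
⟨E⟩ = Σ EᵢPᵢ = 46.30 meV.
S/k_B = ln Z + ⟨E⟩/kT = ln(1.426) + 46.30/118 = 0.3549 + 0.3924 = 0.75.

0.75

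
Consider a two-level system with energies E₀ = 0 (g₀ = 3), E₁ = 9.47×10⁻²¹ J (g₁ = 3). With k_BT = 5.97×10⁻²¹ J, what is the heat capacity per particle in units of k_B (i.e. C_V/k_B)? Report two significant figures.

Eᵢ/kT = 0, 1.586.
Z = Σ gᵢe^(−Eᵢ/kT) = 3·e^(−0) + 3·e^(−1.586) = 3.000 + 0.6142 = 3.614.
⟨E⟩ = 1.609, ⟨E²⟩ = 15.24.
C_V/k_B = (⟨E²⟩ − ⟨E⟩²)/(kT)² = (15.24 − 2.589)/35.64 = 0.35.

0.35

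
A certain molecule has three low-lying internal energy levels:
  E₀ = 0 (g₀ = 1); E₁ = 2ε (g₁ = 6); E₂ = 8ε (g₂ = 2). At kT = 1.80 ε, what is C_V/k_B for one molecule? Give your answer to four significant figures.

Eᵢ/kT = 0, 1.11111, 4.44444.
Z = Σ gᵢe^(−Eᵢ/kT) = 1·e^(−0) + 6·e^(−1.11111) + 2·e^(−4.44444) = 1.00000 + 1.97516 + 0.0234874 = 2.99865.
⟨E⟩ = 1.38003 ε, ⟨E²⟩ = 3.13602 ε².
C_V/k_B = (⟨E²⟩ − ⟨E⟩²)/(kT)² = (3.13602 − 1.90448)/3.24000 = 0.3801.

0.3801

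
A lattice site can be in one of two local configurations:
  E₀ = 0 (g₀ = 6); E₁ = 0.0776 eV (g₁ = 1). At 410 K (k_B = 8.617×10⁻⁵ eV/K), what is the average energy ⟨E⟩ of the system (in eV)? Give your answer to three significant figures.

0.00141 eV

k_BT = 8.617×10⁻⁵ × 410 K = 0.035330 eV.
Eᵢ/kT = 0, 2.1964.
Z = Σ gᵢe^(−Eᵢ/kT) = 6·e^(−0) + 1·e^(−2.1964) = 6.0000 + 0.11120 = 6.1112.
⟨E⟩ = Σ Eᵢ gᵢe^(−Eᵢ/kT) / Z = (0·6.0000 + 0.0776·0.11120) / 6.1112 = 0.00141 eV.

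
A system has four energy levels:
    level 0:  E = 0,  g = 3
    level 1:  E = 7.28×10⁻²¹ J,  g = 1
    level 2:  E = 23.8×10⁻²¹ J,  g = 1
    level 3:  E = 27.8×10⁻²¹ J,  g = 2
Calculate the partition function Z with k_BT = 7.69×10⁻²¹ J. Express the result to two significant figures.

Eᵢ/kT = 0, 0.9467, 3.095, 3.615.
Z = Σ gᵢe^(−Eᵢ/kT) = 3·e^(−0) + 1·e^(−0.9467) + 1·e^(−3.095) + 2·e^(−3.615) = 3.000 + 0.3880 + 0.04528 + 0.05383 = 3.487.

Z = 3.5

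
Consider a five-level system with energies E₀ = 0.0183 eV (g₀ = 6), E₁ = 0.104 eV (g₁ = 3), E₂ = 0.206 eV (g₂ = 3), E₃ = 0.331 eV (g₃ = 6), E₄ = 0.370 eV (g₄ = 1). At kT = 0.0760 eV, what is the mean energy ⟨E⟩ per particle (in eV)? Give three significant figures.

Eᵢ/kT = 0.24079, 1.3684, 2.7105, 4.3553, 4.8684.
Z = Σ gᵢe^(−Eᵢ/kT) = 6·e^(−0.24079) + 3·e^(−1.3684) + 3·e^(−2.7105) + 6·e^(−4.3553) + 1·e^(−4.8684) = 4.7160 + 0.76354 + 0.19951 + 0.077032 + 0.0076857 = 5.7638.
⟨E⟩ = Σ Eᵢ gᵢe^(−Eᵢ/kT) / Z = (0.0183·4.7160 + 0.104·0.76354 + 0.206·0.19951 + 0.331·0.077032 + 0.370·0.0076857) / 5.7638 = 0.0408 eV.

0.0408 eV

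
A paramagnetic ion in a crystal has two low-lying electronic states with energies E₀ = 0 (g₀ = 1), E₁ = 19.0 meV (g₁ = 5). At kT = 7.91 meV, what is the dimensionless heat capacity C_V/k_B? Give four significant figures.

Eᵢ/kT = 0, 2.40202.
Z = Σ gᵢe^(−Eᵢ/kT) = 1·e^(−0) + 5·e^(−2.40202) = 1.00000 + 0.452674 = 1.45267.
⟨E⟩ = 5.92069 meV, ⟨E²⟩ = 112.493 meV².
C_V/k_B = (⟨E²⟩ − ⟨E⟩²)/(kT)² = (112.493 − 35.0546)/62.5681 = 1.238.

1.238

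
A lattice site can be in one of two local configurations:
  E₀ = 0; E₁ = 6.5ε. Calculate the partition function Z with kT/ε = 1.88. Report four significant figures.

Eᵢ/kT = 0, 3.45745.
Z = Σ e^(−Eᵢ/kT) = e^(−0) + e^(−3.45745) = 1.00000 + 0.0315100 = 1.03151.

Z = 1.032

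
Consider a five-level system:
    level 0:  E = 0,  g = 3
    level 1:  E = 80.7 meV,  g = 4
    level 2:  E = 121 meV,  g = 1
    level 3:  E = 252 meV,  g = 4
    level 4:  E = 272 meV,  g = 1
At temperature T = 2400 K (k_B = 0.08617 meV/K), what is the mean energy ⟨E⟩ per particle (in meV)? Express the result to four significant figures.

85.14 meV

k_BT = 0.08617 × 2400 K = 206.808 meV.
Eᵢ/kT = 0, 0.390217, 0.585084, 1.21852, 1.31523.
Z = Σ gᵢe^(−Eᵢ/kT) = 3·e^(−0) + 4·e^(−0.390217) + 1·e^(−0.585084) + 4·e^(−1.21852) + 1·e^(−1.31523) = 3.00000 + 2.70764 + 0.557059 + 1.18267 + 0.268413 = 7.71578.
⟨E⟩ = Σ Eᵢ gᵢe^(−Eᵢ/kT) / Z = (0·3.00000 + 80.7·2.70764 + 121·0.557059 + 252·1.18267 + 272·0.268413) / 7.71578 = 85.14 meV.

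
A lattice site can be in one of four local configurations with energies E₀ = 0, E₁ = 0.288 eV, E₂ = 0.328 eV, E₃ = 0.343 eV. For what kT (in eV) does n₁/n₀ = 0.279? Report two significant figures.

0.23 eV

n₁/n₀ = exp[−(E₁−E₀)/kT] = 0.279.
⇒ (E₁−E₀)/kT = ln(1/0.279) = ln(3.584) = 1.276.
kT = 0.288 eV / 1.276 = 0.23 eV.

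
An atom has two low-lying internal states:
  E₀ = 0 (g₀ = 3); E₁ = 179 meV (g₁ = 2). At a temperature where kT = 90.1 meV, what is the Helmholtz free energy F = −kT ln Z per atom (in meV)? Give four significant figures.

-106.9 meV

Eᵢ/kT = 0, 1.98668.
Z = Σ gᵢe^(−Eᵢ/kT) = 3·e^(−0) + 2·e^(−1.98668) = 3.00000 + 0.274300 = 3.27430.
F = −kT ln Z = −90.1 × ln(3.27430) = −90.1 × 1.18610 = -106.9 meV.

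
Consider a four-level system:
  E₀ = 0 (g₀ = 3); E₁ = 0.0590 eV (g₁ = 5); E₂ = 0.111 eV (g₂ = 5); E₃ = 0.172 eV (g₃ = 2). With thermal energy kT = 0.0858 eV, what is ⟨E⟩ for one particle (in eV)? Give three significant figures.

0.0485 eV

Eᵢ/kT = 0, 0.68765, 1.2937, 2.0047.
Z = Σ gᵢe^(−Eᵢ/kT) = 3·e^(−0) + 5·e^(−0.68765) + 5·e^(−1.2937) + 2·e^(−2.0047) = 3.0000 + 2.5138 + 1.3713 + 0.26940 = 7.1545.
⟨E⟩ = Σ Eᵢ gᵢe^(−Eᵢ/kT) / Z = (0·3.0000 + 0.0590·2.5138 + 0.111·1.3713 + 0.172·0.26940) / 7.1545 = 0.0485 eV.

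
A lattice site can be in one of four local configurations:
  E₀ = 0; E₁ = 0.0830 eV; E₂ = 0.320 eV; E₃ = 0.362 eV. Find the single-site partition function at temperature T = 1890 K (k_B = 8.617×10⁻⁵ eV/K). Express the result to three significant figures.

k_BT = 8.617×10⁻⁵ × 1890 K = 0.16286 eV.
Eᵢ/kT = 0, 0.50964, 1.9649, 2.2228.
Z = Σ e^(−Eᵢ/kT) = e^(−0) + e^(−0.50964) + e^(−1.9649) + e^(−2.2228) = 1.0000 + 0.60071 + 0.14017 + 0.10831 = 1.8492.

Z = 1.85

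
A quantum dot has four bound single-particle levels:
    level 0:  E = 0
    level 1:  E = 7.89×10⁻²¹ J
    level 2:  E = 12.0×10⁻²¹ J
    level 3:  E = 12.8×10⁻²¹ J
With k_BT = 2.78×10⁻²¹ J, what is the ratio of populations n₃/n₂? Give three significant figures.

0.750

n₃/n₂ = exp[−(E₃−E₂)/kT] = exp(−(0.8 ×10⁻²¹ J)/(2.78 ×10⁻²¹ J)) = exp(-0.28777) = 0.750.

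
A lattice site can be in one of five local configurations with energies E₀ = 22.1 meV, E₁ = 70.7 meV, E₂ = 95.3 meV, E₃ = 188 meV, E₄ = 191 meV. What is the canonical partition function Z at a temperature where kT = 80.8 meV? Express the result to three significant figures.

Eᵢ/kT = 0.27351, 0.87500, 1.1795, 2.3267, 2.3639.
Z = Σ e^(−Eᵢ/kT) = e^(−0.27351) + e^(−0.87500) + e^(−1.1795) + e^(−2.3267) + e^(−2.3639) = 0.76070 + 0.41686 + 0.30743 + 0.097617 + 0.094053 = 1.6767.

Z = 1.68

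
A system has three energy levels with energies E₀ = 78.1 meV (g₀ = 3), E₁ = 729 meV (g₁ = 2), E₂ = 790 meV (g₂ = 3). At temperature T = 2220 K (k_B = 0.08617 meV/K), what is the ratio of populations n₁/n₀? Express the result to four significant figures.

0.02219

k_BT = 0.08617 × 2220 K = 191.297 meV.
n₁/n₀ = (g₁/g₀) exp[−(E₁−E₀)/kT] = (2/3) × exp(−(650.9 meV)/(191.297 meV)) = (2/3) × exp(-3.40256) = 0.02219.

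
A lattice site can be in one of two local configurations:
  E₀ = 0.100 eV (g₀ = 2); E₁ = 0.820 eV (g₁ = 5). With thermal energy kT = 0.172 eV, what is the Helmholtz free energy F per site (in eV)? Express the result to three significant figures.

Eᵢ/kT = 0.58140, 4.7674.
Z = Σ gᵢe^(−Eᵢ/kT) = 2·e^(−0.58140) + 5·e^(−4.7674) = 1.1182 + 0.042512 = 1.1607.
F = −kT ln Z = −0.172 × ln(1.1607) = −0.172 × 0.14902 = -0.0256 eV.

-0.0256 eV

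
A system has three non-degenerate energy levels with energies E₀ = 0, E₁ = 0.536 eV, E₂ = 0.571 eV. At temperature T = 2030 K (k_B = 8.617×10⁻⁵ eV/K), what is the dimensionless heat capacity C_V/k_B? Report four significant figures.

0.7186

k_BT = 8.617×10⁻⁵ × 2030 K = 0.174925 eV.
Eᵢ/kT = 0, 3.06417, 3.26426.
Z = Σ e^(−Eᵢ/kT) = e^(−0) + e^(−3.06417) + e^(−3.26426) = 1.00000 + 0.0466926 + 0.0382252 = 1.08492.
⟨E⟩ = 0.0431864 eV, ⟨E²⟩ = 0.0238521 eV².
C_V/k_B = (⟨E²⟩ − ⟨E⟩²)/(kT)² = (0.0238521 − 0.00186507)/0.0305988 = 0.7186.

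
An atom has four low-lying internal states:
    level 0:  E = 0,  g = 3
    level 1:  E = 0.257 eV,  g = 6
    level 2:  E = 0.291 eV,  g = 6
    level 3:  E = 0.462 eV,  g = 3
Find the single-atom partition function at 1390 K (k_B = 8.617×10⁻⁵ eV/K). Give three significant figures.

k_BT = 8.617×10⁻⁵ × 1390 K = 0.11978 eV.
Eᵢ/kT = 0, 2.1456, 2.4295, 3.8571.
Z = Σ gᵢe^(−Eᵢ/kT) = 3·e^(−0) + 6·e^(−2.1456) + 6·e^(−2.4295) + 3·e^(−3.8571) = 3.0000 + 0.70199 + 0.52849 + 0.063388 = 4.2939.

Z = 4.29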